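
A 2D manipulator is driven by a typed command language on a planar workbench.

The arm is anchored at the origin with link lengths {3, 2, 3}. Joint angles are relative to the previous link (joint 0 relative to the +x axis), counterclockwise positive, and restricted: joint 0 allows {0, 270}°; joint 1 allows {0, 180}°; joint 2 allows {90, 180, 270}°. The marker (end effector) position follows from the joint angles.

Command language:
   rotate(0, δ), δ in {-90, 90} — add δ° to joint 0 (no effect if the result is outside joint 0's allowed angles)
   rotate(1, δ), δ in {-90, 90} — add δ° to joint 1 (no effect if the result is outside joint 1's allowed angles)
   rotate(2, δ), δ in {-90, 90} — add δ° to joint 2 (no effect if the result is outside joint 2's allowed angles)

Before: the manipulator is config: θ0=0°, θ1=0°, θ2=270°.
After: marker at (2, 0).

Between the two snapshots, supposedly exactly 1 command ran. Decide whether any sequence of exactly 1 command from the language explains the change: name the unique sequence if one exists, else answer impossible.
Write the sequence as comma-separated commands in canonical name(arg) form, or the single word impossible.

t0: config: θ0=0°, θ1=0°, θ2=270°
step 1 (rotate(2, -90)): config: θ0=0°, θ1=0°, θ2=180°
no other 1-command option fits: unique.

rotate(2, -90)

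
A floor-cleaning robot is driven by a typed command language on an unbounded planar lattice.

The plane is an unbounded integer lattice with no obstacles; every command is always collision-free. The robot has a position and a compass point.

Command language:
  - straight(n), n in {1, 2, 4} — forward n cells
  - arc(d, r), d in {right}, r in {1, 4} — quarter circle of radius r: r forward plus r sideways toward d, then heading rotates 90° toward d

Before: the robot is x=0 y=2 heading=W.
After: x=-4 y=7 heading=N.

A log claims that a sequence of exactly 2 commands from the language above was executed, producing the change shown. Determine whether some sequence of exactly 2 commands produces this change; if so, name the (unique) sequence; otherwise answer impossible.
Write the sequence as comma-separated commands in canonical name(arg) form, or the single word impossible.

key: order matters: swapping arc(right, 4) and straight(1) lands elsewhere
start: x=0 y=2 heading=W
[1] after arc(right, 4): x=-4 y=6 heading=N
[2] after straight(1): x=-4 y=7 heading=N
no rival 2-sequence matches.

arc(right, 4), straight(1)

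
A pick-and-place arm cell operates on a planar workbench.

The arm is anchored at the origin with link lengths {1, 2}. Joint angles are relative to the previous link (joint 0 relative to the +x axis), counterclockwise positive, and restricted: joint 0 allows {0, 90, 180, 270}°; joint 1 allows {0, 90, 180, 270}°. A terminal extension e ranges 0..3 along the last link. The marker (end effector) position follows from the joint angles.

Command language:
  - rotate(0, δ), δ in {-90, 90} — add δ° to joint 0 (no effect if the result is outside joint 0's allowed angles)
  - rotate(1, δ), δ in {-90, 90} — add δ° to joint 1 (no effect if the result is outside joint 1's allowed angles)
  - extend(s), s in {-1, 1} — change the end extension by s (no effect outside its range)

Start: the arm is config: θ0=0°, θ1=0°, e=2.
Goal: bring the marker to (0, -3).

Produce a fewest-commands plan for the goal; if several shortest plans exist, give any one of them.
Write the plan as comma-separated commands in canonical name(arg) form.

rotate(1, -90), rotate(1, -90), rotate(0, 90)

from: config: θ0=0°, θ1=0°, e=2
step 1 (rotate(1, -90)): config: θ0=0°, θ1=270°, e=2
step 2 (rotate(1, -90)): config: θ0=0°, θ1=180°, e=2
step 3 (rotate(0, 90)): config: θ0=90°, θ1=180°, e=2
minimal: 3 command(s), checked below 3.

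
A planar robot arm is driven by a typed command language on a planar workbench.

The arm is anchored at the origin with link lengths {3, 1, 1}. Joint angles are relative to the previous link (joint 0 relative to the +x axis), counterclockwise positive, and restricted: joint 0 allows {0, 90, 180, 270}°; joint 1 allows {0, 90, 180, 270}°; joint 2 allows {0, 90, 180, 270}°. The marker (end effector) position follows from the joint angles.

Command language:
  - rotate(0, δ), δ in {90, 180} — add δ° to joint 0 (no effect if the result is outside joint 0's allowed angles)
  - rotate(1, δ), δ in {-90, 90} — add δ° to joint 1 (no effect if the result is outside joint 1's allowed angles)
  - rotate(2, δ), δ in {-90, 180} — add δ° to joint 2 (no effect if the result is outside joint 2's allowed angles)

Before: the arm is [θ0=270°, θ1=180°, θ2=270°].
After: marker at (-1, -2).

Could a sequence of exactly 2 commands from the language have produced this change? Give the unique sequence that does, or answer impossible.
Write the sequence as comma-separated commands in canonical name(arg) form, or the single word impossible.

rotate(2, -90), rotate(2, -90)

begin: [θ0=270°, θ1=180°, θ2=270°]
step 1 (rotate(2, -90)): [θ0=270°, θ1=180°, θ2=180°]
step 2 (rotate(2, -90)): [θ0=270°, θ1=180°, θ2=90°]
all 36 alternatives checked — unique.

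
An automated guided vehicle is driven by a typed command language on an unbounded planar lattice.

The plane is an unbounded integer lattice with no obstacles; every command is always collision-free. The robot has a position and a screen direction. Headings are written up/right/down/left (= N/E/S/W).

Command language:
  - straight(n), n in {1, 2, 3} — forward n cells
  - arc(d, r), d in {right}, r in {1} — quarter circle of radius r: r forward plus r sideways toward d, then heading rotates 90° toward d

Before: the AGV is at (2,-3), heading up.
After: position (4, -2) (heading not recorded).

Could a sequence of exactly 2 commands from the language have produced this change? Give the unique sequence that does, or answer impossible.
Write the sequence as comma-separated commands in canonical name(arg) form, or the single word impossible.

arc(right, 1), straight(1)

key: order matters: swapping arc(right, 1) and straight(1) lands elsewhere
from: at (2,-3), heading up
step 1 (arc(right, 1)): at (3,-2), heading right
step 2 (straight(1)): at (4,-2), heading right
uniquely the one of 16 2-step routes that fits.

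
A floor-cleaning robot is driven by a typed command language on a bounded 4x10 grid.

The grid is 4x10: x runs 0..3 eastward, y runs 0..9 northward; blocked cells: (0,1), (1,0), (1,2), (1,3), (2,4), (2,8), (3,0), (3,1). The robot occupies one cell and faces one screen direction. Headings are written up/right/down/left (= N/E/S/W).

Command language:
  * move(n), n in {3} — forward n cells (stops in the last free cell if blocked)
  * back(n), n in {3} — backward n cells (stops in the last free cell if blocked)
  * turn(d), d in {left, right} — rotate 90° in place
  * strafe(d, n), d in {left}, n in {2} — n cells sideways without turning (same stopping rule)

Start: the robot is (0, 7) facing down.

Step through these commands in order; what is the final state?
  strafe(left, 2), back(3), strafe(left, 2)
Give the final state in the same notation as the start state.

(3, 7) facing down

t0: (0, 7) facing down
t=1 strafe(left, 2) ⇒ (2, 7) facing down
t=2 back(3) ⇒ (2, 7) facing down
t=3 strafe(left, 2) ⇒ (3, 7) facing down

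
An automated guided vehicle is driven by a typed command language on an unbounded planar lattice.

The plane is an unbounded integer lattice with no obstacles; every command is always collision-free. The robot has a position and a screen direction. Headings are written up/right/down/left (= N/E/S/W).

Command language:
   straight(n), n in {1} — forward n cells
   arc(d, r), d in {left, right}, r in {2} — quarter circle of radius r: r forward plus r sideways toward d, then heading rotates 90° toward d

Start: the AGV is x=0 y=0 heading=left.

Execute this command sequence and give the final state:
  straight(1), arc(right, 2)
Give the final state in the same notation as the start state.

x=-3 y=2 heading=up

start: x=0 y=0 heading=left
1. straight(1) → x=-1 y=0 heading=left
2. arc(right, 2) → x=-3 y=2 heading=up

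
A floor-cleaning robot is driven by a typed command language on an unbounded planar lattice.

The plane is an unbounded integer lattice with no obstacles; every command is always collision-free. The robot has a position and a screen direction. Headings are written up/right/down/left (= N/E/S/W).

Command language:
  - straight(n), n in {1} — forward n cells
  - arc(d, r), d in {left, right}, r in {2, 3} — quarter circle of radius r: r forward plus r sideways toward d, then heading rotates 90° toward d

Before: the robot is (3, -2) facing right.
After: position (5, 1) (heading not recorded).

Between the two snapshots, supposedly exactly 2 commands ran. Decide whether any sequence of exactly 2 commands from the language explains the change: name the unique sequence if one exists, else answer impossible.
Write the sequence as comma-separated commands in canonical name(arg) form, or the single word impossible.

key: running straight(1) before arc(left, 2) would end elsewhere — order is forced
initial: (3, -2) facing right
[1] after arc(left, 2): (5, 0) facing up
[2] after straight(1): (5, 1) facing up
no rival 2-sequence matches.

arc(left, 2), straight(1)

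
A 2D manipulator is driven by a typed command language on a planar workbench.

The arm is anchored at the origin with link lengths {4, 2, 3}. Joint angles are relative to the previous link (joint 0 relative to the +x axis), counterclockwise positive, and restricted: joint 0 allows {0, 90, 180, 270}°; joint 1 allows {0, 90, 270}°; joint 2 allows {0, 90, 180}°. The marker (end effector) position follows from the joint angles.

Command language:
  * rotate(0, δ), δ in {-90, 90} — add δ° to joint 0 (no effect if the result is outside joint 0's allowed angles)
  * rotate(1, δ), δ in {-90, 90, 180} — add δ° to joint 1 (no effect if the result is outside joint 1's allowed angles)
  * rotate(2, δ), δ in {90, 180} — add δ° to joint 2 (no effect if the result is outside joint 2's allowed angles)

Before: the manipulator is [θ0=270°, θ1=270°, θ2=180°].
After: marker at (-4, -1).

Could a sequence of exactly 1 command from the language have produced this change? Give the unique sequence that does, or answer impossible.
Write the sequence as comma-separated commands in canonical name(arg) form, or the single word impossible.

rotate(0, -90)

initial: [θ0=270°, θ1=270°, θ2=180°]
step 1 (rotate(0, -90)): [θ0=180°, θ1=270°, θ2=180°]
no other 1-command option fits: unique.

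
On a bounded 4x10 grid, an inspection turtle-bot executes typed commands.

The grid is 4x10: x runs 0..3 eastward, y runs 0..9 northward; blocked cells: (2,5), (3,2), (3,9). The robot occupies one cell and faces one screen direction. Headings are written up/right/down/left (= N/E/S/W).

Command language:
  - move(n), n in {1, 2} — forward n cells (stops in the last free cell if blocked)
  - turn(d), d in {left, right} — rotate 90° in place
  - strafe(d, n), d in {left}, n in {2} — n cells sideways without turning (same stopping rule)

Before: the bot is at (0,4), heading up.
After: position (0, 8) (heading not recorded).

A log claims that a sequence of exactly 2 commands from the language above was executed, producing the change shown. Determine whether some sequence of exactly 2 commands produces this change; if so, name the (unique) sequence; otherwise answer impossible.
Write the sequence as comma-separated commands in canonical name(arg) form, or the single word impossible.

move(2), move(2)

start: at (0,4), heading up
[1] after move(2): at (0,6), heading up
[2] after move(2): at (0,8), heading up
all 25 alternatives checked — unique.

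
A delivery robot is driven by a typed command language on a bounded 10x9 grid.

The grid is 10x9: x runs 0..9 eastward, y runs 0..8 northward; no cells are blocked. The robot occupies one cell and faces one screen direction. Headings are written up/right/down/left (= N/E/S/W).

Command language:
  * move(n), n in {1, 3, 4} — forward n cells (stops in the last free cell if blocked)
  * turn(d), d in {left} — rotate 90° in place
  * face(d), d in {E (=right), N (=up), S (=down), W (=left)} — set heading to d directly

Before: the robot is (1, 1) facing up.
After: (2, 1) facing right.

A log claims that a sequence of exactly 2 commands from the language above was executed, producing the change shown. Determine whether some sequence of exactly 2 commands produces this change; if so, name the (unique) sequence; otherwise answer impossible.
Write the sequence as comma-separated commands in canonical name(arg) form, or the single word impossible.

face(E), move(1)

key: order matters: swapping face(E) and move(1) lands elsewhere
t0: (1, 1) facing up
t=1 face(E) ⇒ (1, 1) facing right
t=2 move(1) ⇒ (2, 1) facing right
no rival 2-sequence matches.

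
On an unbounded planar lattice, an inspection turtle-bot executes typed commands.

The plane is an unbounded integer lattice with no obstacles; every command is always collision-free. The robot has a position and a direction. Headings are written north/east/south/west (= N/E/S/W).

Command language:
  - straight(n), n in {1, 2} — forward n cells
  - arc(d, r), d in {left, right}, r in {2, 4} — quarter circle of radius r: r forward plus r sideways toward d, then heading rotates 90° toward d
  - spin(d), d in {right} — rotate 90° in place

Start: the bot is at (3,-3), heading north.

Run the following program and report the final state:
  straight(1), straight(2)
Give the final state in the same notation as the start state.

at (3,0), heading north

begin: at (3,-3), heading north
1. straight(1) → at (3,-2), heading north
2. straight(2) → at (3,0), heading north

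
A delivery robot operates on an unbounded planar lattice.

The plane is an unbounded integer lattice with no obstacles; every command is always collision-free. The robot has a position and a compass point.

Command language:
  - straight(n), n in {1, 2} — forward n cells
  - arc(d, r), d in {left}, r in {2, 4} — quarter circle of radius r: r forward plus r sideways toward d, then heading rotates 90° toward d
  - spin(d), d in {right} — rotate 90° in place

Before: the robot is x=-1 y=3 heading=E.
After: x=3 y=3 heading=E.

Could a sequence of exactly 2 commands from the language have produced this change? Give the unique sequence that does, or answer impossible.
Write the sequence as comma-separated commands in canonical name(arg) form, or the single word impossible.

key: still facing E at the end — nothing in the sequence rotates
from: x=-1 y=3 heading=E
[1] after straight(2): x=1 y=3 heading=E
[2] after straight(2): x=3 y=3 heading=E
all 25 alternatives checked — unique.

straight(2), straight(2)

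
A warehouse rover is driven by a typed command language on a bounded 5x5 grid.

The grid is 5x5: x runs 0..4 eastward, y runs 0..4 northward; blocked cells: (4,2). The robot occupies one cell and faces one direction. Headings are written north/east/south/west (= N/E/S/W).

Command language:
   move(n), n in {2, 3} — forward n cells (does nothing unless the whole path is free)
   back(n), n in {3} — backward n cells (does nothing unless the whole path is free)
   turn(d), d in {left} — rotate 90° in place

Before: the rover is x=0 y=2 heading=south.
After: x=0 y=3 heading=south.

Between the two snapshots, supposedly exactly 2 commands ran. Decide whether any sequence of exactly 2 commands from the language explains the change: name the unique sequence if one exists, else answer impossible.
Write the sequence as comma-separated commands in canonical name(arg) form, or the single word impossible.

key: still facing S at the end — nothing in the sequence rotates
begin: x=0 y=2 heading=south
1. move(2) → x=0 y=0 heading=south
2. back(3) → x=0 y=3 heading=south
no other 2-command option fits: unique.

move(2), back(3)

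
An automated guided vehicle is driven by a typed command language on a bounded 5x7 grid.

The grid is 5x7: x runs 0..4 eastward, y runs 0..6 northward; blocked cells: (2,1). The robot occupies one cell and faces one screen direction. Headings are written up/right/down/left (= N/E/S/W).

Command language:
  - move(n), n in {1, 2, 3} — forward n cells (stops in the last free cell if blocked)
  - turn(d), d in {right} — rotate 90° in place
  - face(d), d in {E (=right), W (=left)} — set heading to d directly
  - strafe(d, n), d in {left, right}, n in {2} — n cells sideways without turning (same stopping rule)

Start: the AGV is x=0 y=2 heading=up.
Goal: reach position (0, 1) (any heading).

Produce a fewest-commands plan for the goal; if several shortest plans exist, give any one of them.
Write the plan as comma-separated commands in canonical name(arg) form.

turn(right), turn(right), move(1)

from: x=0 y=2 heading=up
step 1 (turn(right)): x=0 y=2 heading=right
step 2 (turn(right)): x=0 y=2 heading=down
step 3 (move(1)): x=0 y=1 heading=down
no 2-step plan works, so 3 is optimal.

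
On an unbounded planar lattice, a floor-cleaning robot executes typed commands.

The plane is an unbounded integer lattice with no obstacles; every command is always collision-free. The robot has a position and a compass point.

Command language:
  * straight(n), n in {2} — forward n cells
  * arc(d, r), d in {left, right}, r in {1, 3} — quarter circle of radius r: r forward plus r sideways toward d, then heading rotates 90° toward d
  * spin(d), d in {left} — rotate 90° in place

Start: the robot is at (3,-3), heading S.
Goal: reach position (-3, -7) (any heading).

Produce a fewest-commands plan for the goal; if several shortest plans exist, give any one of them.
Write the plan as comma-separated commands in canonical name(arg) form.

from: at (3,-3), heading S
1. arc(right, 1) → at (2,-4), heading W
2. straight(2) → at (0,-4), heading W
3. arc(left, 3) → at (-3,-7), heading S
shorter routes all fall short; 3 is best.

arc(right, 1), straight(2), arc(left, 3)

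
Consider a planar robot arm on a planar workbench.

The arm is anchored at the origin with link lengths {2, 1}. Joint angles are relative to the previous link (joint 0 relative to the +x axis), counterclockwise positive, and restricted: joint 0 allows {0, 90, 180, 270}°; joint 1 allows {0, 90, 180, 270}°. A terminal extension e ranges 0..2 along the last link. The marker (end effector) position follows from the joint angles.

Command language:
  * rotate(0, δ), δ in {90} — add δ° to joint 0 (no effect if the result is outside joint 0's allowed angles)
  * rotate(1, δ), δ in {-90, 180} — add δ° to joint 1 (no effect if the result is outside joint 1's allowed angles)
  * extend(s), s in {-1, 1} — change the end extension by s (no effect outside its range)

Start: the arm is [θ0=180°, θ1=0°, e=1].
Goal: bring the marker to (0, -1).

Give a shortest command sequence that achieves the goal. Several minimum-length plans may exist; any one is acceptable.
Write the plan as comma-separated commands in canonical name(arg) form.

rotate(1, 180), rotate(0, 90), extend(-1)

begin: [θ0=180°, θ1=0°, e=1]
1. rotate(1, 180) → [θ0=180°, θ1=180°, e=1]
2. rotate(0, 90) → [θ0=270°, θ1=180°, e=1]
3. extend(-1) → [θ0=270°, θ1=180°, e=0]
no 2-step plan works, so 3 is optimal.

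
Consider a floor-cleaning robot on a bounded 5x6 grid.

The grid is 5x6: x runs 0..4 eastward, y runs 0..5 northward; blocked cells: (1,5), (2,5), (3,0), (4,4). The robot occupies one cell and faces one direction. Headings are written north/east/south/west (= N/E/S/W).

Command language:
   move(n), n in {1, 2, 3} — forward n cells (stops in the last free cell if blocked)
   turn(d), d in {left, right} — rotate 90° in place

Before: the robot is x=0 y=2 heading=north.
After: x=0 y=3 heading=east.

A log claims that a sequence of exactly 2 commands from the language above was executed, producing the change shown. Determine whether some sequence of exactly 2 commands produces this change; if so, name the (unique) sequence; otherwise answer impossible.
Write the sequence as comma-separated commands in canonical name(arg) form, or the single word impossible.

key: running turn(right) before move(1) would end elsewhere — order is forced
from: x=0 y=2 heading=north
1. move(1) → x=0 y=3 heading=north
2. turn(right) → x=0 y=3 heading=east
no rival 2-sequence matches.

move(1), turn(right)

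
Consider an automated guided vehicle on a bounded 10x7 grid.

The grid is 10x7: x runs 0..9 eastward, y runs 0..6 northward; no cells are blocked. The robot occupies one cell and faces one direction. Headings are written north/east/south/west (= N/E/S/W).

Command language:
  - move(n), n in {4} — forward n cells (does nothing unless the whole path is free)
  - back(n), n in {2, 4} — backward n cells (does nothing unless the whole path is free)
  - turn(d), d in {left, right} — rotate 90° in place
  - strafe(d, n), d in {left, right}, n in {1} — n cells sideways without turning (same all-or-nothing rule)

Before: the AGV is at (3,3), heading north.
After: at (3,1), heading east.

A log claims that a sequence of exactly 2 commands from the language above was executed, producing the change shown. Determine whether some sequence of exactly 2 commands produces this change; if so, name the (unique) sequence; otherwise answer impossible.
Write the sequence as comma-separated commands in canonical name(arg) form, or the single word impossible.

key: position moved to (3,1) AND the heading swung to E — translation plus rotation needed
begin: at (3,3), heading north
[1] after back(2): at (3,1), heading north
[2] after turn(right): at (3,1), heading east
no other 2-command option fits: unique.

back(2), turn(right)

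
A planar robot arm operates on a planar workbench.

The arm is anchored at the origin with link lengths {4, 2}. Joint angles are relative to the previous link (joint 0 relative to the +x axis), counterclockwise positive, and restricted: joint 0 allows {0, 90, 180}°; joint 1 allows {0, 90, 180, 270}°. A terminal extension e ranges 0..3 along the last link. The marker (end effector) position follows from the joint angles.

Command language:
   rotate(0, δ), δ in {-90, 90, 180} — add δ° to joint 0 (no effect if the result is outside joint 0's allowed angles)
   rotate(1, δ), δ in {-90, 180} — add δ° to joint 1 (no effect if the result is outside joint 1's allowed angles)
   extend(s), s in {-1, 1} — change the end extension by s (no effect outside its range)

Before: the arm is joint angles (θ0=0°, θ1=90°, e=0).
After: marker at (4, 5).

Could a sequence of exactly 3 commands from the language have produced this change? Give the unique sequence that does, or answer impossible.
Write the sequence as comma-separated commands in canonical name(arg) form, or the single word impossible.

extend(1), extend(1), extend(1)

initial: joint angles (θ0=0°, θ1=90°, e=0)
t=1 extend(1) ⇒ joint angles (θ0=0°, θ1=90°, e=1)
t=2 extend(1) ⇒ joint angles (θ0=0°, θ1=90°, e=2)
t=3 extend(1) ⇒ joint angles (θ0=0°, θ1=90°, e=3)
no other 3-command option fits: unique.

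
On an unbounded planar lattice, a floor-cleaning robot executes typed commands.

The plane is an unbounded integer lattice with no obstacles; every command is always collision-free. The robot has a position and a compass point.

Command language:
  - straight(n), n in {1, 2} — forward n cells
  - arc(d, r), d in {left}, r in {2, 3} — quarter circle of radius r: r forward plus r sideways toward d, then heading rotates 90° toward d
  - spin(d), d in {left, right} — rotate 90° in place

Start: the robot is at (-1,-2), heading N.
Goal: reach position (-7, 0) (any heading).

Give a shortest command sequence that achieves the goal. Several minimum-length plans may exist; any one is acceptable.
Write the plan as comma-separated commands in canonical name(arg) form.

arc(left, 2), straight(2), straight(2)

t0: at (-1,-2), heading N
[1] after arc(left, 2): at (-3,0), heading W
[2] after straight(2): at (-5,0), heading W
[3] after straight(2): at (-7,0), heading W
no 2-step plan works, so 3 is optimal.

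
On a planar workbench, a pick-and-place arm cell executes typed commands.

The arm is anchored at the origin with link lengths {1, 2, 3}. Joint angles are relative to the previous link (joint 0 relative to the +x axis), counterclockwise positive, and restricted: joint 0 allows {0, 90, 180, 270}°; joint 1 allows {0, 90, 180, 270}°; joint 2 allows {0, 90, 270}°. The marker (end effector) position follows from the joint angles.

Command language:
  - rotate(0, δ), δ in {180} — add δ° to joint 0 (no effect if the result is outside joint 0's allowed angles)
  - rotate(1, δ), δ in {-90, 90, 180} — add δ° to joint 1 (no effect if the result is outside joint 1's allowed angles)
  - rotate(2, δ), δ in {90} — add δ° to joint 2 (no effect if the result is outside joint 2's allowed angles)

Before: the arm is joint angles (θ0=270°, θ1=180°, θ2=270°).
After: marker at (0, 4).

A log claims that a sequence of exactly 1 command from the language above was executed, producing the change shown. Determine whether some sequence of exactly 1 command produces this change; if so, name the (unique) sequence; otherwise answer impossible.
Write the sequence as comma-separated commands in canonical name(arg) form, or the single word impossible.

rotate(2, 90)

from: joint angles (θ0=270°, θ1=180°, θ2=270°)
t=1 rotate(2, 90) ⇒ joint angles (θ0=270°, θ1=180°, θ2=0°)
no other 1-command option fits: unique.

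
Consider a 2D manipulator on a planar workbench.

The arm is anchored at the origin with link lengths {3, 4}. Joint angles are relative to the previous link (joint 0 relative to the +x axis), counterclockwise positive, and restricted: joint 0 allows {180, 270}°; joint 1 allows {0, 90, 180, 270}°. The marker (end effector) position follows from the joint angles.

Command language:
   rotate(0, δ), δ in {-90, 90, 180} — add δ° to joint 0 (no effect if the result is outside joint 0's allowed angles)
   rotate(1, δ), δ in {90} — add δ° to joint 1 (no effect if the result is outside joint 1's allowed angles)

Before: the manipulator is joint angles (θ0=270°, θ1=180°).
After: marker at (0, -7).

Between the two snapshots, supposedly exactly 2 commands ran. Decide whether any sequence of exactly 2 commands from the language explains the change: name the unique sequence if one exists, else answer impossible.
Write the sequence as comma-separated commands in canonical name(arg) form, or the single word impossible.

rotate(1, 90), rotate(1, 90)

t0: joint angles (θ0=270°, θ1=180°)
[1] after rotate(1, 90): joint angles (θ0=270°, θ1=270°)
[2] after rotate(1, 90): joint angles (θ0=270°, θ1=0°)
all 16 alternatives checked — unique.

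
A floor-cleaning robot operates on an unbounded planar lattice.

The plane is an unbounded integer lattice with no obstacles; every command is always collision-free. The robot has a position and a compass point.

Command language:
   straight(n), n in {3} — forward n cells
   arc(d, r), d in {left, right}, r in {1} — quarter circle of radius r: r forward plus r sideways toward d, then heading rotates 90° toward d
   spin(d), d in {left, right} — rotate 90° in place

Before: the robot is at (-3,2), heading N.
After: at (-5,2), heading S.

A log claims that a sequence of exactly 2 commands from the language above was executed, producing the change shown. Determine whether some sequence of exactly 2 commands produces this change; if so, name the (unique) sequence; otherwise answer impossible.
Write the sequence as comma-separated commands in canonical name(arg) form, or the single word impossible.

arc(left, 1), arc(left, 1)

key: position moved to (-5,2) AND the heading swung to S — translation plus rotation needed
begin: at (-3,2), heading N
t=1 arc(left, 1) ⇒ at (-4,3), heading W
t=2 arc(left, 1) ⇒ at (-5,2), heading S
all 25 alternatives checked — unique.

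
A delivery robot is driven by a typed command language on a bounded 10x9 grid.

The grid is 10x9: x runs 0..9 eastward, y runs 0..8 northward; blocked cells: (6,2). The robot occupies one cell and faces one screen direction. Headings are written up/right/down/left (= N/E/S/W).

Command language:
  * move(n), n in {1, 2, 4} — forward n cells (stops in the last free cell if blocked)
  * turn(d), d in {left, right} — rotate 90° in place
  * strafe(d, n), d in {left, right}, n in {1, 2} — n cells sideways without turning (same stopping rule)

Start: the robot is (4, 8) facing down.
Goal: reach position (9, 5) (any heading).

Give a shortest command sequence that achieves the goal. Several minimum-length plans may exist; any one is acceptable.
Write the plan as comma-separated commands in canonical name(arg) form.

begin: (4, 8) facing down
t=1 move(1) ⇒ (4, 7) facing down
t=2 move(2) ⇒ (4, 5) facing down
t=3 strafe(left, 2) ⇒ (6, 5) facing down
t=4 strafe(left, 2) ⇒ (8, 5) facing down
t=5 strafe(left, 2) ⇒ (9, 5) facing down
minimal: 5 command(s), checked below 5.

move(1), move(2), strafe(left, 2), strafe(left, 2), strafe(left, 2)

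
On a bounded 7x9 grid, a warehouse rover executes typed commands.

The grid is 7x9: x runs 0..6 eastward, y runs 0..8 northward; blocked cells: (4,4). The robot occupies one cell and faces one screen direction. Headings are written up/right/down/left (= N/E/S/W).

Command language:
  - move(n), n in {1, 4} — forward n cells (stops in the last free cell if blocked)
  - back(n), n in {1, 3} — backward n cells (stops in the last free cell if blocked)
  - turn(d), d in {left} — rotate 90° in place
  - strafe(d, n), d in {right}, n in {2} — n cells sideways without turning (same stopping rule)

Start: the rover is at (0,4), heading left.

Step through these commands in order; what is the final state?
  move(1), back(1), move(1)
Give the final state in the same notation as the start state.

at (0,4), heading left

from: at (0,4), heading left
step 1 (move(1)): at (0,4), heading left
step 2 (back(1)): at (1,4), heading left
step 3 (move(1)): at (0,4), heading left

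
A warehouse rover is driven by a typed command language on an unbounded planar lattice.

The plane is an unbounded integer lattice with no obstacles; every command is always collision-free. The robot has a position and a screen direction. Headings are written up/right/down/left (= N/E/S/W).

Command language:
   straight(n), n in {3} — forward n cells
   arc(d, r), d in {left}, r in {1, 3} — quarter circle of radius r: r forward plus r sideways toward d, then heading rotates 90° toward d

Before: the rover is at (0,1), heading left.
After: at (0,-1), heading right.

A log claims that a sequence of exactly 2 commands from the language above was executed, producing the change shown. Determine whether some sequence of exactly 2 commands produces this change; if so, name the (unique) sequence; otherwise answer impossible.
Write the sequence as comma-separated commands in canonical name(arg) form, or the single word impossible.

key: position moved to (0,-1) AND the heading swung to E — translation plus rotation needed
t0: at (0,1), heading left
[1] after arc(left, 1): at (-1,0), heading down
[2] after arc(left, 1): at (0,-1), heading right
all 9 alternatives checked — unique.

arc(left, 1), arc(left, 1)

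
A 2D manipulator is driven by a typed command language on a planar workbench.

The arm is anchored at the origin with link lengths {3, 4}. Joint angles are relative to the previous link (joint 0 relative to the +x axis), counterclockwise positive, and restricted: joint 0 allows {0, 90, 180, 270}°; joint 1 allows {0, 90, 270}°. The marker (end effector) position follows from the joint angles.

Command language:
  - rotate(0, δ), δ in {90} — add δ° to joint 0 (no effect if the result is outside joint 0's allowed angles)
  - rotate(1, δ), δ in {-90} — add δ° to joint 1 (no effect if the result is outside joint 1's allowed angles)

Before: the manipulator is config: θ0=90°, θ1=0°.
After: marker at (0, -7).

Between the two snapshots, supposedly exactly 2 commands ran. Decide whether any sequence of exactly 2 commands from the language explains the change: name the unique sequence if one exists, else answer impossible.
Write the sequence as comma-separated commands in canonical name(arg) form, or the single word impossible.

initial: config: θ0=90°, θ1=0°
t=1 rotate(0, 90) ⇒ config: θ0=180°, θ1=0°
t=2 rotate(0, 90) ⇒ config: θ0=270°, θ1=0°
no other 2-command option fits: unique.

rotate(0, 90), rotate(0, 90)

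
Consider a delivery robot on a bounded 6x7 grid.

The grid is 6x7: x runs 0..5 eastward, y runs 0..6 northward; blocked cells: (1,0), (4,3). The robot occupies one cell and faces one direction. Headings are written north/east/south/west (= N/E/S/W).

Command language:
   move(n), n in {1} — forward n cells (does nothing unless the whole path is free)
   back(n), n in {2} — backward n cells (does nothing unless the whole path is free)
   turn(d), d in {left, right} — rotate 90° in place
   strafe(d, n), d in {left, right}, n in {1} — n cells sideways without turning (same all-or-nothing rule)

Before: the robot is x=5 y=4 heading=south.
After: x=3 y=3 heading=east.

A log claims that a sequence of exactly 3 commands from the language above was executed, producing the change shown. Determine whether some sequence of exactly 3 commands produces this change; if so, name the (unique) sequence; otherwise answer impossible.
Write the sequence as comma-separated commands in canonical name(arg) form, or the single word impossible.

key: order matters: swapping turn(left) and strafe(right, 1) lands elsewhere
start: x=5 y=4 heading=south
step 1 (turn(left)): x=5 y=4 heading=east
step 2 (back(2)): x=3 y=4 heading=east
step 3 (strafe(right, 1)): x=3 y=3 heading=east
no other 3-command option fits: unique.

turn(left), back(2), strafe(right, 1)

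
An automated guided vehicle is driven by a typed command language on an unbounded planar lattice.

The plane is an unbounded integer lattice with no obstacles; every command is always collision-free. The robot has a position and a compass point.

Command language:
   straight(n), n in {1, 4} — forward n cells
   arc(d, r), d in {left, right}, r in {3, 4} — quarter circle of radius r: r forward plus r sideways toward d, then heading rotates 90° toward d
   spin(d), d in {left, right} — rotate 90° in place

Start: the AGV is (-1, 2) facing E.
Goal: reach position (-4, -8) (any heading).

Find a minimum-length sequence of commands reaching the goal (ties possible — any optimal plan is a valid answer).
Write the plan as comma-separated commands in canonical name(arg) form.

t0: (-1, 2) facing E
step 1 (arc(right, 3)): (2, -1) facing S
step 2 (arc(right, 3)): (-1, -4) facing W
step 3 (arc(left, 3)): (-4, -7) facing S
step 4 (straight(1)): (-4, -8) facing S
no 3-step plan works, so 4 is optimal.

arc(right, 3), arc(right, 3), arc(left, 3), straight(1)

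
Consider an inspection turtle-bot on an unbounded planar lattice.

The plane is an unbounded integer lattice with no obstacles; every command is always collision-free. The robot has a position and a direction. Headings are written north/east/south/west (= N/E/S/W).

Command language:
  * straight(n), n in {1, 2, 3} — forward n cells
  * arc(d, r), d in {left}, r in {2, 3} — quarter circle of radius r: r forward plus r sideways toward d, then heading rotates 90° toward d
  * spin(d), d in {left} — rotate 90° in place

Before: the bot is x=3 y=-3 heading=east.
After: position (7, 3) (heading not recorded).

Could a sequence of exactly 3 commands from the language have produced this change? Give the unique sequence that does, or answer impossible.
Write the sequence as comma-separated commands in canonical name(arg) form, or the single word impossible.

key: running straight(3) before straight(1) would end elsewhere — order is forced
initial: x=3 y=-3 heading=east
t=1 straight(1) ⇒ x=4 y=-3 heading=east
t=2 arc(left, 3) ⇒ x=7 y=0 heading=north
t=3 straight(3) ⇒ x=7 y=3 heading=north
no other 3-command option fits: unique.

straight(1), arc(left, 3), straight(3)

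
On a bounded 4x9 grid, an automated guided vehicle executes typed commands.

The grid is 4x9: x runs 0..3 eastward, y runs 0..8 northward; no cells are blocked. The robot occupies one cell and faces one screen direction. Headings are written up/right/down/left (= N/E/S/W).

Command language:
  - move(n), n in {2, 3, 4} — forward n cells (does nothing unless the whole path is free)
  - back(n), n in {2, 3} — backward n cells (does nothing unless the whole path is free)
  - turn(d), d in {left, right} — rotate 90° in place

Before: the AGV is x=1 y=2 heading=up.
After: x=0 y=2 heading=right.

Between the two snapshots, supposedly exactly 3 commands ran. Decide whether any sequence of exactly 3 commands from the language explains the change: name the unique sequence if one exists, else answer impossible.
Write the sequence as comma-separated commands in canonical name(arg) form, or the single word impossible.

key: order matters: swapping turn(right) and back(3) lands elsewhere
from: x=1 y=2 heading=up
step 1 (turn(right)): x=1 y=2 heading=right
step 2 (move(2)): x=3 y=2 heading=right
step 3 (back(3)): x=0 y=2 heading=right
no other 3-command option fits: unique.

turn(right), move(2), back(3)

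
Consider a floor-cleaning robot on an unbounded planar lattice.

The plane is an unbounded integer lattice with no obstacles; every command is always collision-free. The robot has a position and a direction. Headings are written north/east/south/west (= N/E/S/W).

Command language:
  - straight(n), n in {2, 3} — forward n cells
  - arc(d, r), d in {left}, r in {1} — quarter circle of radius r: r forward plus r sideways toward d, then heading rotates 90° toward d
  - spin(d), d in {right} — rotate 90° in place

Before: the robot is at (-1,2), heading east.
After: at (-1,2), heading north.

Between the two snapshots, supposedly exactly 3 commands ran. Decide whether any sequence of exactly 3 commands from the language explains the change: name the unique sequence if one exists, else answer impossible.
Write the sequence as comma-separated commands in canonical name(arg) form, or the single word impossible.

key: (-1,2) unmoved — no command in the sequence translates
begin: at (-1,2), heading east
t=1 spin(right) ⇒ at (-1,2), heading south
t=2 spin(right) ⇒ at (-1,2), heading west
t=3 spin(right) ⇒ at (-1,2), heading north
no rival 3-sequence matches.

spin(right), spin(right), spin(right)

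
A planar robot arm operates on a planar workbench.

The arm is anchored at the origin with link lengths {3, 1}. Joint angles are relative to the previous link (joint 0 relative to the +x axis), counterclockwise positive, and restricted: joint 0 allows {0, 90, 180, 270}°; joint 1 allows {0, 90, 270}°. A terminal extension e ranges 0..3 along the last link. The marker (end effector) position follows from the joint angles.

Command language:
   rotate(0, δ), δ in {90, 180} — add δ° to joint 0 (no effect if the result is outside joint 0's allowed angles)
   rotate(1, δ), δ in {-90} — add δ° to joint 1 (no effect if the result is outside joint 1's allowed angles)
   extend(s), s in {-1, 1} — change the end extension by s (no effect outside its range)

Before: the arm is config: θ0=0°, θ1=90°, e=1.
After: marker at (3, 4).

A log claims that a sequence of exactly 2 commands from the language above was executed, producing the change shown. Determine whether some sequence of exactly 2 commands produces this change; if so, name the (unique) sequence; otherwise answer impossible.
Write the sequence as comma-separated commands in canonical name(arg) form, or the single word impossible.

extend(1), extend(1)

initial: config: θ0=0°, θ1=90°, e=1
1. extend(1) → config: θ0=0°, θ1=90°, e=2
2. extend(1) → config: θ0=0°, θ1=90°, e=3
no rival 2-sequence matches.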